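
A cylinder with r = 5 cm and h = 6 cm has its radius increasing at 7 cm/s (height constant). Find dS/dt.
224π cm²/s

S = 2πrh + 2πr² (lateral + bases)
dS/dt = (2πh + 4πr)·dr/dt = (2π·6 + 4π·5)·7
= 224π cm²/s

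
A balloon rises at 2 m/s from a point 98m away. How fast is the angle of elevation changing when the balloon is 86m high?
0.011529 rad/s

tan(θ) = y/98
sec²(θ) · dθ/dt = (1/98) · dy/dt
dθ/dt = cos²(θ)/98 · 2 = 98/(98² + 86²) · 2
dθ/dt = 0.011529 rad/s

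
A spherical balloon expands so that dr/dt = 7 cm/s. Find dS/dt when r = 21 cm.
1176π cm²/s

S = 4πr²
dS/dt = dS/dr · dr/dt = 8πr · 7
At r = 21: dS/dt = 1176π cm²/s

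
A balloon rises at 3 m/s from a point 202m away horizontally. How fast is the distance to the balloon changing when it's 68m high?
102√11357/11357 ≈ 0.9571 m/s

z² = 202² + y²
z = √(202² + 68²) = 2√11357
dz/dt = y/z · dy/dt = 68/(2√11357) · 3 = 102√11357/11357 ≈ 0.9571 m/s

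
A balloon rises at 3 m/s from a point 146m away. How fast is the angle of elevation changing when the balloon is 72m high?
0.016528 rad/s

tan(θ) = y/146
sec²(θ) · dθ/dt = (1/146) · dy/dt
dθ/dt = cos²(θ)/146 · 3 = 146/(146² + 72²) · 3
dθ/dt = 0.016528 rad/s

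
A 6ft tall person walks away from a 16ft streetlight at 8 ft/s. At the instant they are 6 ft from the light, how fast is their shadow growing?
24/5 ft/s

By similar triangles: 16/(x+s) = 6/s
Solving: s = 6x/10
ds/dt = 6/10 · dx/dt = 3/5 · 8 = 24/5 ft/s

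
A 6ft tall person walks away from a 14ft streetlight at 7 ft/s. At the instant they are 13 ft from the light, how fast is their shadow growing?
21/4 ft/s

By similar triangles: 14/(x+s) = 6/s
Solving: s = 6x/8
ds/dt = 6/8 · dx/dt = 3/4 · 7 = 21/4 ft/s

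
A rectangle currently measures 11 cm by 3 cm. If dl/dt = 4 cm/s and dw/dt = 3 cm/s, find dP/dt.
14 cm/s

P = 2(l + w)
dP/dt = 2(dl/dt + dw/dt) = 2(4 + 3) = 14 cm/s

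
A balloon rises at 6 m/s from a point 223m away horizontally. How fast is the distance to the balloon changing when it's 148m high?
888√71633/71633 ≈ 3.318 m/s

z² = 223² + y²
z = √(223² + 148²) = √71633
dz/dt = y/z · dy/dt = 148/√71633 · 6 = 888√71633/71633 ≈ 3.318 m/s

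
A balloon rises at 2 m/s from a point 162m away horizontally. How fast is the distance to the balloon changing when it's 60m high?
20√829/829 ≈ 0.6946 m/s

z² = 162² + y²
z = √(162² + 60²) = 6√829
dz/dt = y/z · dy/dt = 60/(6√829) · 2 = 20√829/829 ≈ 0.6946 m/s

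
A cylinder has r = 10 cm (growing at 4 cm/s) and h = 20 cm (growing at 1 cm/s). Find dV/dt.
1700π cm³/s

V = πr²h
dV/dt = 2πrh·dr/dt + πr²·dh/dt
= 2π(10)(20)(4) + π(10)²(1)
= 1700π cm³/s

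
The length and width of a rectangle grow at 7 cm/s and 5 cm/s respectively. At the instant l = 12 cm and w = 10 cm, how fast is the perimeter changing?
24 cm/s

P = 2(l + w)
dP/dt = 2(dl/dt + dw/dt) = 2(7 + 5) = 24 cm/s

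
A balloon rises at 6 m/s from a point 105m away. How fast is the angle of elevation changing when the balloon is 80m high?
0.036155 rad/s

tan(θ) = y/105
sec²(θ) · dθ/dt = (1/105) · dy/dt
dθ/dt = cos²(θ)/105 · 6 = 105/(105² + 80²) · 6
dθ/dt = 0.036155 rad/s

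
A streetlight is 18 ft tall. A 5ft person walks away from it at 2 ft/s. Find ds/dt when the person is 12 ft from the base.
10/13 ft/s

By similar triangles: 18/(x+s) = 5/s
Solving: s = 5x/13
ds/dt = 5/13 · dx/dt = 5/13 · 2 = 10/13 ft/s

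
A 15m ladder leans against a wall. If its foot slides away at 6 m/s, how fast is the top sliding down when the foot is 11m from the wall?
33√26/26 ≈ 6.472 m/s

x² + y² = 15²
2x·dx/dt + 2y·dy/dt = 0
dy/dt = -x/y · dx/dt = -11/(2√26) · 6 = -33√26/26 m/s
The top is descending at 33√26/26 ≈ 6.472 m/s.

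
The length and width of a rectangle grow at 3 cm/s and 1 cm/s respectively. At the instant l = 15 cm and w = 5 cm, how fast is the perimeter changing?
8 cm/s

P = 2(l + w)
dP/dt = 2(dl/dt + dw/dt) = 2(3 + 1) = 8 cm/s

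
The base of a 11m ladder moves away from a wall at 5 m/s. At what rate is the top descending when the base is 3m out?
15√7/28 ≈ 1.417 m/s

x² + y² = 11²
2x·dx/dt + 2y·dy/dt = 0
dy/dt = -x/y · dx/dt = -3/(4√7) · 5 = -15√7/28 m/s
The top is descending at 15√7/28 ≈ 1.417 m/s.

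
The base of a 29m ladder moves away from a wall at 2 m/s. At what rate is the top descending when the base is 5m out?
5√51/102 ≈ 0.3501 m/s

x² + y² = 29²
2x·dx/dt + 2y·dy/dt = 0
dy/dt = -x/y · dx/dt = -5/(4√51) · 2 = -5√51/102 m/s
The top is descending at 5√51/102 ≈ 0.3501 m/s.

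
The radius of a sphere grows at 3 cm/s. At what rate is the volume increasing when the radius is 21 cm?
5292π cm³/s

V = (4/3)πr³
dV/dt = dV/dr · dr/dt = 4πr² · 3
At r = 21: dV/dt = 5292π cm³/s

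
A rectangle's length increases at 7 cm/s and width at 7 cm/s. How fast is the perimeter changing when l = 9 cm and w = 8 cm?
28 cm/s

P = 2(l + w)
dP/dt = 2(dl/dt + dw/dt) = 2(7 + 7) = 28 cm/s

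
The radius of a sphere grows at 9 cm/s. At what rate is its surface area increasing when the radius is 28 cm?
2016π cm²/s

S = 4πr²
dS/dt = dS/dr · dr/dt = 8πr · 9
At r = 28: dS/dt = 2016π cm²/s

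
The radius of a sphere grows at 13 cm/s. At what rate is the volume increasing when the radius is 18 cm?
16848π cm³/s

V = (4/3)πr³
dV/dt = dV/dr · dr/dt = 4πr² · 13
At r = 18: dV/dt = 16848π cm³/s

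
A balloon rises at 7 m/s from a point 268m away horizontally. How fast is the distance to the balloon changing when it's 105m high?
735√82849/82849 ≈ 2.554 m/s

z² = 268² + y²
z = √(268² + 105²) = √82849
dz/dt = y/z · dy/dt = 105/√82849 · 7 = 735√82849/82849 ≈ 2.554 m/s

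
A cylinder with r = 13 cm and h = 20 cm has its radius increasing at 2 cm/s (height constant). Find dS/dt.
184π cm²/s

S = 2πrh + 2πr² (lateral + bases)
dS/dt = (2πh + 4πr)·dr/dt = (2π·20 + 4π·13)·2
= 184π cm²/s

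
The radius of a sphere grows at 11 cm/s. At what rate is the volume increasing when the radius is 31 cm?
42284π cm³/s

V = (4/3)πr³
dV/dt = dV/dr · dr/dt = 4πr² · 11
At r = 31: dV/dt = 42284π cm³/s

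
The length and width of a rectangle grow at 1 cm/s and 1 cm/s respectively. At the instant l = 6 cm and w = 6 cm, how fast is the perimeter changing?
4 cm/s

P = 2(l + w)
dP/dt = 2(dl/dt + dw/dt) = 2(1 + 1) = 4 cm/s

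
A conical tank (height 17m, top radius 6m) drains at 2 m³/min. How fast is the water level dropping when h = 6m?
289/(648π) ≈ 0.142 m/min

r/h = 6/17, so r = (6/17)h
V = (1/3)πr²h = (1/3)π((6/17)h)²h = (12/289)πh³
dV/dh = (36/289)πh²
dh/dt = (dV/dt)/(dV/dh) = -2/((36/289)π·6²) = -289/(648π) m/min
The level is dropping at 289/(648π) ≈ 0.142 m/min.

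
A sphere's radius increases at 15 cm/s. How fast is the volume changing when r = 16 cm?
15360π cm³/s

V = (4/3)πr³
dV/dt = dV/dr · dr/dt = 4πr² · 15
At r = 16: dV/dt = 15360π cm³/s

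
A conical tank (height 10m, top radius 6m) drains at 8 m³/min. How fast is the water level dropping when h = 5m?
8/(9π) ≈ 0.2829 m/min

r/h = 6/10, so r = (3/5)h
V = (1/3)πr²h = (1/3)π((3/5)h)²h = (3/25)πh³
dV/dh = (9/25)πh²
dh/dt = (dV/dt)/(dV/dh) = -8/((9/25)π·5²) = -8/(9π) m/min
The level is dropping at 8/(9π) ≈ 0.2829 m/min.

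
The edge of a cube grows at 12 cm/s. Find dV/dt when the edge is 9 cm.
2916 cm³/s

V = s³
dV/dt = 3s² · ds/dt = 3·9²·12 = 2916 cm³/s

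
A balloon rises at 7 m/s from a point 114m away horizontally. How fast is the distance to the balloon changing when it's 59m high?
413√16477/16477 ≈ 3.217 m/s

z² = 114² + y²
z = √(114² + 59²) = √16477
dz/dt = y/z · dy/dt = 59/√16477 · 7 = 413√16477/16477 ≈ 3.217 m/s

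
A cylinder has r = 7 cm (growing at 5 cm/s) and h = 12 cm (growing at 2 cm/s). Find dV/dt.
938π cm³/s

V = πr²h
dV/dt = 2πrh·dr/dt + πr²·dh/dt
= 2π(7)(12)(5) + π(7)²(2)
= 938π cm³/s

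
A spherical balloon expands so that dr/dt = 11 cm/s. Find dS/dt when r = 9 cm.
792π cm²/s

S = 4πr²
dS/dt = dS/dr · dr/dt = 8πr · 11
At r = 9: dS/dt = 792π cm²/s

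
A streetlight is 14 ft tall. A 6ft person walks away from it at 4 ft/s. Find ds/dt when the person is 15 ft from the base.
3 ft/s

By similar triangles: 14/(x+s) = 6/s
Solving: s = 6x/8
ds/dt = 6/8 · dx/dt = 3/4 · 4 = 3 ft/s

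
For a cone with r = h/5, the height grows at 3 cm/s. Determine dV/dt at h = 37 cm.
4107π/25 cm³/s

V = (1/3)π(h/5)²h = πh³/75
dV/dt = πh²/25 · 3
At h = 37: dV/dt = 4107π/25 cm³/s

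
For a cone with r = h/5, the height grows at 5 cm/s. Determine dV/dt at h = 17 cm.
289π/5 cm³/s

V = (1/3)π(h/5)²h = πh³/75
dV/dt = πh²/25 · 5
At h = 17: dV/dt = 289π/5 cm³/s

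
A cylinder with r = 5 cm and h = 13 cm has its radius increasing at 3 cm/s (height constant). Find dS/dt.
138π cm²/s

S = 2πrh + 2πr² (lateral + bases)
dS/dt = (2πh + 4πr)·dr/dt = (2π·13 + 4π·5)·3
= 138π cm²/s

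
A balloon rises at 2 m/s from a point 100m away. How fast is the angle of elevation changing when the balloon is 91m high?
0.01094 rad/s

tan(θ) = y/100
sec²(θ) · dθ/dt = (1/100) · dy/dt
dθ/dt = cos²(θ)/100 · 2 = 100/(100² + 91²) · 2
dθ/dt = 0.01094 rad/s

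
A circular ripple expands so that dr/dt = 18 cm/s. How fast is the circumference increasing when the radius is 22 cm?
36π cm/s

C = 2πr
dC/dt = 2π · dr/dt = 2π · 18 = 36π cm/s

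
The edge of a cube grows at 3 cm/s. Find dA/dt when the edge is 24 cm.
864 cm²/s

A = 6s²
dA/dt = 12s · ds/dt = 12·24·3 = 864 cm²/s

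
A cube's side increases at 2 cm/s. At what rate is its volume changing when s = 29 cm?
5046 cm³/s

V = s³
dV/dt = 3s² · ds/dt = 3·29²·2 = 5046 cm³/s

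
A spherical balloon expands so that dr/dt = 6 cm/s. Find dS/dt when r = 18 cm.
864π cm²/s

S = 4πr²
dS/dt = dS/dr · dr/dt = 8πr · 6
At r = 18: dS/dt = 864π cm²/s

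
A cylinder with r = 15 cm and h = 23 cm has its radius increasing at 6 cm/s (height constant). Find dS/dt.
636π cm²/s

S = 2πrh + 2πr² (lateral + bases)
dS/dt = (2πh + 4πr)·dr/dt = (2π·23 + 4π·15)·6
= 636π cm²/s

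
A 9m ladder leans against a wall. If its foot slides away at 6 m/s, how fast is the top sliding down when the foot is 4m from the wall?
24√65/65 ≈ 2.977 m/s

x² + y² = 9²
2x·dx/dt + 2y·dy/dt = 0
dy/dt = -x/y · dx/dt = -4/√65 · 6 = -24√65/65 m/s
The top is descending at 24√65/65 ≈ 2.977 m/s.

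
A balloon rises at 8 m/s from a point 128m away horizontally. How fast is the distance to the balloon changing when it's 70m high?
280√5321/5321 ≈ 3.838 m/s

z² = 128² + y²
z = √(128² + 70²) = 2√5321
dz/dt = y/z · dy/dt = 70/(2√5321) · 8 = 280√5321/5321 ≈ 3.838 m/s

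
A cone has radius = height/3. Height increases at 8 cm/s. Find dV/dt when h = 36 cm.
1152π cm³/s

V = (1/3)π(h/3)²h = πh³/27
dV/dt = πh²/9 · 8
At h = 36: dV/dt = 1152π cm³/s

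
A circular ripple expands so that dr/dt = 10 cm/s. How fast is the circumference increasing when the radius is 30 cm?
20π cm/s

C = 2πr
dC/dt = 2π · dr/dt = 2π · 10 = 20π cm/s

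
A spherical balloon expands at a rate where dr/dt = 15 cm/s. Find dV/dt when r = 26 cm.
40560π cm³/s

V = (4/3)πr³
dV/dt = dV/dr · dr/dt = 4πr² · 15
At r = 26: dV/dt = 40560π cm³/s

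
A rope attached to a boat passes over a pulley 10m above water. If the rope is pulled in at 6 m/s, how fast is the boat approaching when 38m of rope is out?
19√21/14 ≈ 6.219 m/s

rope² = x² + 10²
x = √(38² - 10²) = 8√21
dx/dt = (rope/x) · d(rope)/dt = (38/(8√21)) · (-6) = -19√21/14 m/s
The boat approaches at 19√21/14 ≈ 6.219 m/s.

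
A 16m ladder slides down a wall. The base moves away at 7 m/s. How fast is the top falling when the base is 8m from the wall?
7√3/3 ≈ 4.041 m/s

x² + y² = 16²
2x·dx/dt + 2y·dy/dt = 0
dy/dt = -x/y · dx/dt = -8/(8√3) · 7 = -7√3/3 m/s
The top is descending at 7√3/3 ≈ 4.041 m/s.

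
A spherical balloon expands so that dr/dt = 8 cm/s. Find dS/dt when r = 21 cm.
1344π cm²/s

S = 4πr²
dS/dt = dS/dr · dr/dt = 8πr · 8
At r = 21: dS/dt = 1344π cm²/s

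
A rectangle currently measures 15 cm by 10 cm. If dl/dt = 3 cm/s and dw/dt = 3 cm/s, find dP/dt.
12 cm/s

P = 2(l + w)
dP/dt = 2(dl/dt + dw/dt) = 2(3 + 3) = 12 cm/s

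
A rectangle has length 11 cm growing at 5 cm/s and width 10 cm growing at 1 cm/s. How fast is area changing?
61 cm²/s

A = lw
dA/dt = w·dl/dt + l·dw/dt = 10·5 + 11·1 = 61 cm²/s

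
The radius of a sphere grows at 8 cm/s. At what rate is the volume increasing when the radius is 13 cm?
5408π cm³/s

V = (4/3)πr³
dV/dt = dV/dr · dr/dt = 4πr² · 8
At r = 13: dV/dt = 5408π cm³/s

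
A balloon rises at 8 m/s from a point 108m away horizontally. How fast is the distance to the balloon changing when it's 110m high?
440√5941/5941 ≈ 5.709 m/s

z² = 108² + y²
z = √(108² + 110²) = 2√5941
dz/dt = y/z · dy/dt = 110/(2√5941) · 8 = 440√5941/5941 ≈ 5.709 m/s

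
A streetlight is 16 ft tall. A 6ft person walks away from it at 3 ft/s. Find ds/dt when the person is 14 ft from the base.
9/5 ft/s

By similar triangles: 16/(x+s) = 6/s
Solving: s = 6x/10
ds/dt = 6/10 · dx/dt = 3/5 · 3 = 9/5 ft/s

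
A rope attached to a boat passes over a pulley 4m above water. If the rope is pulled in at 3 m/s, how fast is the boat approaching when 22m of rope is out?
11√13/13 ≈ 3.051 m/s

rope² = x² + 4²
x = √(22² - 4²) = 6√13
dx/dt = (rope/x) · d(rope)/dt = (22/(6√13)) · (-3) = -11√13/13 m/s
The boat approaches at 11√13/13 ≈ 3.051 m/s.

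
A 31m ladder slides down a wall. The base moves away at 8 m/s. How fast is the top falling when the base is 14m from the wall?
112√85/255 ≈ 4.049 m/s

x² + y² = 31²
2x·dx/dt + 2y·dy/dt = 0
dy/dt = -x/y · dx/dt = -14/(3√85) · 8 = -112√85/255 m/s
The top is descending at 112√85/255 ≈ 4.049 m/s.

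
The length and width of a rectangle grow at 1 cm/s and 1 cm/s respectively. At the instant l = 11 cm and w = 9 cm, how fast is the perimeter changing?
4 cm/s

P = 2(l + w)
dP/dt = 2(dl/dt + dw/dt) = 2(1 + 1) = 4 cm/s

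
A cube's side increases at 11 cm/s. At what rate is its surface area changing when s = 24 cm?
3168 cm²/s

A = 6s²
dA/dt = 12s · ds/dt = 12·24·11 = 3168 cm²/s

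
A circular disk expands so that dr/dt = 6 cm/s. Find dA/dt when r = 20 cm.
240π cm²/s

A = πr²
dA/dt = 2πr · dr/dt = 2π(20)(6) = 240π cm²/s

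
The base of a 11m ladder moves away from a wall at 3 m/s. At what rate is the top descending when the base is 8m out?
8√57/19 ≈ 3.179 m/s

x² + y² = 11²
2x·dx/dt + 2y·dy/dt = 0
dy/dt = -x/y · dx/dt = -8/√57 · 3 = -8√57/19 m/s
The top is descending at 8√57/19 ≈ 3.179 m/s.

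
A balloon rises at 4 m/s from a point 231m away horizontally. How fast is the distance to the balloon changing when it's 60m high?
80√6329/6329 ≈ 1.006 m/s

z² = 231² + y²
z = √(231² + 60²) = 3√6329
dz/dt = y/z · dy/dt = 60/(3√6329) · 4 = 80√6329/6329 ≈ 1.006 m/s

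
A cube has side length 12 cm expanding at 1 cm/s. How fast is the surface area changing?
144 cm²/s

A = 6s²
dA/dt = 12s · ds/dt = 12·12·1 = 144 cm²/s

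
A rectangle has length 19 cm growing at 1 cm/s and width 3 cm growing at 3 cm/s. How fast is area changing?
60 cm²/s

A = lw
dA/dt = w·dl/dt + l·dw/dt = 3·1 + 19·3 = 60 cm²/s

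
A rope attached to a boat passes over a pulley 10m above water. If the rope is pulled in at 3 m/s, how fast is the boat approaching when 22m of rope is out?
11√6/8 ≈ 3.368 m/s

rope² = x² + 10²
x = √(22² - 10²) = 8√6
dx/dt = (rope/x) · d(rope)/dt = (22/(8√6)) · (-3) = -11√6/8 m/s
The boat approaches at 11√6/8 ≈ 3.368 m/s.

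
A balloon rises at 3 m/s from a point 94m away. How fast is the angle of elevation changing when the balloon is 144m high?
0.009536 rad/s

tan(θ) = y/94
sec²(θ) · dθ/dt = (1/94) · dy/dt
dθ/dt = cos²(θ)/94 · 3 = 94/(94² + 144²) · 3
dθ/dt = 0.009536 rad/s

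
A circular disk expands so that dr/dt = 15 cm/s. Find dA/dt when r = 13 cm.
390π cm²/s

A = πr²
dA/dt = 2πr · dr/dt = 2π(13)(15) = 390π cm²/s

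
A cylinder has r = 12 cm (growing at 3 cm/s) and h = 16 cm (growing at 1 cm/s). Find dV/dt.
1296π cm³/s

V = πr²h
dV/dt = 2πrh·dr/dt + πr²·dh/dt
= 2π(12)(16)(3) + π(12)²(1)
= 1296π cm³/s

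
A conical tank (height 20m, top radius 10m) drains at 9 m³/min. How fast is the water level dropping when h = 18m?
1/(9π) ≈ 0.03537 m/min

r/h = 10/20, so r = (1/2)h
V = (1/3)πr²h = (1/3)π((1/2)h)²h = (1/12)πh³
dV/dh = (1/4)πh²
dh/dt = (dV/dt)/(dV/dh) = -9/((1/4)π·18²) = -1/(9π) m/min
The level is dropping at 1/(9π) ≈ 0.03537 m/min.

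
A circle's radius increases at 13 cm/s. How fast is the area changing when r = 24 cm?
624π cm²/s

A = πr²
dA/dt = 2πr · dr/dt = 2π(24)(13) = 624π cm²/s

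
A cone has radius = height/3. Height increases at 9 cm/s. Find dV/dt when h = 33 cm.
1089π cm³/s

V = (1/3)π(h/3)²h = πh³/27
dV/dt = πh²/9 · 9
At h = 33: dV/dt = 1089π cm³/s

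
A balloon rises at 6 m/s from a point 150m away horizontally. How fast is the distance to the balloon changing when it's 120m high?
24√41/41 ≈ 3.748 m/s

z² = 150² + y²
z = √(150² + 120²) = 30√41
dz/dt = y/z · dy/dt = 120/(30√41) · 6 = 24√41/41 ≈ 3.748 m/s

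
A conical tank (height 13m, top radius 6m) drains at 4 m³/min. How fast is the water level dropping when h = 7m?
169/(441π) ≈ 0.122 m/min

r/h = 6/13, so r = (6/13)h
V = (1/3)πr²h = (1/3)π((6/13)h)²h = (12/169)πh³
dV/dh = (36/169)πh²
dh/dt = (dV/dt)/(dV/dh) = -4/((36/169)π·7²) = -169/(441π) m/min
The level is dropping at 169/(441π) ≈ 0.122 m/min.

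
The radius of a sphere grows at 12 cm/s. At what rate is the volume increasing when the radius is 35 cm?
58800π cm³/s

V = (4/3)πr³
dV/dt = dV/dr · dr/dt = 4πr² · 12
At r = 35: dV/dt = 58800π cm³/s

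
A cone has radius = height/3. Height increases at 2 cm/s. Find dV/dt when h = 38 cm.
2888π/9 cm³/s

V = (1/3)π(h/3)²h = πh³/27
dV/dt = πh²/9 · 2
At h = 38: dV/dt = 2888π/9 cm³/s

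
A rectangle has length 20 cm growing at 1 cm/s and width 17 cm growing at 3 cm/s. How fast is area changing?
77 cm²/s

A = lw
dA/dt = w·dl/dt + l·dw/dt = 17·1 + 20·3 = 77 cm²/s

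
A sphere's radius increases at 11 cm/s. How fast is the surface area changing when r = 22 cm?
1936π cm²/s

S = 4πr²
dS/dt = dS/dr · dr/dt = 8πr · 11
At r = 22: dS/dt = 1936π cm²/s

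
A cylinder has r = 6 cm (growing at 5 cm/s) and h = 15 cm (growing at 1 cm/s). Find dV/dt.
936π cm³/s

V = πr²h
dV/dt = 2πrh·dr/dt + πr²·dh/dt
= 2π(6)(15)(5) + π(6)²(1)
= 936π cm³/s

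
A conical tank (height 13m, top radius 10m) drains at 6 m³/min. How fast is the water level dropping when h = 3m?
169/(150π) ≈ 0.3586 m/min

r/h = 10/13, so r = (10/13)h
V = (1/3)πr²h = (1/3)π((10/13)h)²h = (100/507)πh³
dV/dh = (100/169)πh²
dh/dt = (dV/dt)/(dV/dh) = -6/((100/169)π·3²) = -169/(150π) m/min
The level is dropping at 169/(150π) ≈ 0.3586 m/min.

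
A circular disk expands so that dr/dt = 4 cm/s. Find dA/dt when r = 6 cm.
48π cm²/s

A = πr²
dA/dt = 2πr · dr/dt = 2π(6)(4) = 48π cm²/s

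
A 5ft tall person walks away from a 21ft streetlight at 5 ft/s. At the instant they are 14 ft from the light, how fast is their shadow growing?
25/16 ft/s

By similar triangles: 21/(x+s) = 5/s
Solving: s = 5x/16
ds/dt = 5/16 · dx/dt = 5/16 · 5 = 25/16 ft/s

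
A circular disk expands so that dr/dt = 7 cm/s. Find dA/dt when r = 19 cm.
266π cm²/s

A = πr²
dA/dt = 2πr · dr/dt = 2π(19)(7) = 266π cm²/s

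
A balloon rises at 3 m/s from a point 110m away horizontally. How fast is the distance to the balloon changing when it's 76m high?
114√4469/4469 ≈ 1.705 m/s

z² = 110² + y²
z = √(110² + 76²) = 2√4469
dz/dt = y/z · dy/dt = 76/(2√4469) · 3 = 114√4469/4469 ≈ 1.705 m/s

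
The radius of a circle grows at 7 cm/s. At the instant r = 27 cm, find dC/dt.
14π cm/s

C = 2πr
dC/dt = 2π · dr/dt = 2π · 7 = 14π cm/s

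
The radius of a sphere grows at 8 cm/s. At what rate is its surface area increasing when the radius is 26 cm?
1664π cm²/s

S = 4πr²
dS/dt = dS/dr · dr/dt = 8πr · 8
At r = 26: dS/dt = 1664π cm²/s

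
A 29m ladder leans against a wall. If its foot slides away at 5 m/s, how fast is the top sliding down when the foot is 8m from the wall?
40√777/777 ≈ 1.435 m/s

x² + y² = 29²
2x·dx/dt + 2y·dy/dt = 0
dy/dt = -x/y · dx/dt = -8/√777 · 5 = -40√777/777 m/s
The top is descending at 40√777/777 ≈ 1.435 m/s.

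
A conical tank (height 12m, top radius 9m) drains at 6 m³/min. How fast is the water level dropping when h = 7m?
32/(147π) ≈ 0.06929 m/min

r/h = 9/12, so r = (3/4)h
V = (1/3)πr²h = (1/3)π((3/4)h)²h = (3/16)πh³
dV/dh = (9/16)πh²
dh/dt = (dV/dt)/(dV/dh) = -6/((9/16)π·7²) = -32/(147π) m/min
The level is dropping at 32/(147π) ≈ 0.06929 m/min.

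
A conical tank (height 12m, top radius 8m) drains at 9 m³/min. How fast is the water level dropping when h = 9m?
1/(4π) ≈ 0.07958 m/min

r/h = 8/12, so r = (2/3)h
V = (1/3)πr²h = (1/3)π((2/3)h)²h = (4/27)πh³
dV/dh = (4/9)πh²
dh/dt = (dV/dt)/(dV/dh) = -9/((4/9)π·9²) = -1/(4π) m/min
The level is dropping at 1/(4π) ≈ 0.07958 m/min.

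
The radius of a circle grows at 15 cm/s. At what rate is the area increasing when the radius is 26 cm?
780π cm²/s

A = πr²
dA/dt = 2πr · dr/dt = 2π(26)(15) = 780π cm²/s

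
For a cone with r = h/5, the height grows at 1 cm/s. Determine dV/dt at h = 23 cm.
529π/25 cm³/s

V = (1/3)π(h/5)²h = πh³/75
dV/dt = πh²/25 · 1
At h = 23: dV/dt = 529π/25 cm³/s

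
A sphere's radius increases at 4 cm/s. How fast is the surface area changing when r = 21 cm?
672π cm²/s

S = 4πr²
dS/dt = dS/dr · dr/dt = 8πr · 4
At r = 21: dS/dt = 672π cm²/s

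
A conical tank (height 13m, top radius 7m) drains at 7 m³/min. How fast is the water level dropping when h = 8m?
169/(448π) ≈ 0.1201 m/min

r/h = 7/13, so r = (7/13)h
V = (1/3)πr²h = (1/3)π((7/13)h)²h = (49/507)πh³
dV/dh = (49/169)πh²
dh/dt = (dV/dt)/(dV/dh) = -7/((49/169)π·8²) = -169/(448π) m/min
The level is dropping at 169/(448π) ≈ 0.1201 m/min.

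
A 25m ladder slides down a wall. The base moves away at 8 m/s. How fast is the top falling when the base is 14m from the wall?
112√429/429 ≈ 5.407 m/s

x² + y² = 25²
2x·dx/dt + 2y·dy/dt = 0
dy/dt = -x/y · dx/dt = -14/√429 · 8 = -112√429/429 m/s
The top is descending at 112√429/429 ≈ 5.407 m/s.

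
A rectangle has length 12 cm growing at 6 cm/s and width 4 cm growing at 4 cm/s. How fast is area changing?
72 cm²/s

A = lw
dA/dt = w·dl/dt + l·dw/dt = 4·6 + 12·4 = 72 cm²/s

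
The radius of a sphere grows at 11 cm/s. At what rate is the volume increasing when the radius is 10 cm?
4400π cm³/s

V = (4/3)πr³
dV/dt = dV/dr · dr/dt = 4πr² · 11
At r = 10: dV/dt = 4400π cm³/s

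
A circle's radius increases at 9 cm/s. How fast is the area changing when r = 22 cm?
396π cm²/s

A = πr²
dA/dt = 2πr · dr/dt = 2π(22)(9) = 396π cm²/s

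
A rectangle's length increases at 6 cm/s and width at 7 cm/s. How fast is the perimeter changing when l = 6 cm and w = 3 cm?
26 cm/s

P = 2(l + w)
dP/dt = 2(dl/dt + dw/dt) = 2(6 + 7) = 26 cm/s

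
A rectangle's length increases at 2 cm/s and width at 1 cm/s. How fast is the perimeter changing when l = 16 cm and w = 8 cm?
6 cm/s

P = 2(l + w)
dP/dt = 2(dl/dt + dw/dt) = 2(2 + 1) = 6 cm/s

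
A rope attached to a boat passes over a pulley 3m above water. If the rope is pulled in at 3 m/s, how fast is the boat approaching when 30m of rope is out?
10√11/11 ≈ 3.015 m/s

rope² = x² + 3²
x = √(30² - 3²) = 9√11
dx/dt = (rope/x) · d(rope)/dt = (30/(9√11)) · (-3) = -10√11/11 m/s
The boat approaches at 10√11/11 ≈ 3.015 m/s.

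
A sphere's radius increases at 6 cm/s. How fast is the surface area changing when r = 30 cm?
1440π cm²/s

S = 4πr²
dS/dt = dS/dr · dr/dt = 8πr · 6
At r = 30: dS/dt = 1440π cm²/s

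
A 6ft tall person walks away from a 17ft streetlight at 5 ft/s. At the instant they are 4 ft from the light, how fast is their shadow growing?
30/11 ft/s

By similar triangles: 17/(x+s) = 6/s
Solving: s = 6x/11
ds/dt = 6/11 · dx/dt = 6/11 · 5 = 30/11 ft/s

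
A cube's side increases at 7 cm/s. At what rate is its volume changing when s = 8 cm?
1344 cm³/s

V = s³
dV/dt = 3s² · ds/dt = 3·8²·7 = 1344 cm³/s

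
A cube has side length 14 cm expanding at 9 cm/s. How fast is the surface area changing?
1512 cm²/s

A = 6s²
dA/dt = 12s · ds/dt = 12·14·9 = 1512 cm²/s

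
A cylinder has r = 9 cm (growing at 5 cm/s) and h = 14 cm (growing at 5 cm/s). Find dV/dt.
1665π cm³/s

V = πr²h
dV/dt = 2πrh·dr/dt + πr²·dh/dt
= 2π(9)(14)(5) + π(9)²(5)
= 1665π cm³/s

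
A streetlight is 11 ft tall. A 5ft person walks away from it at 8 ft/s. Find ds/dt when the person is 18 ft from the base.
20/3 ft/s

By similar triangles: 11/(x+s) = 5/s
Solving: s = 5x/6
ds/dt = 5/6 · dx/dt = 5/6 · 8 = 20/3 ft/s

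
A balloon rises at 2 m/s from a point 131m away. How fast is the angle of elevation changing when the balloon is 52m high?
0.013189 rad/s

tan(θ) = y/131
sec²(θ) · dθ/dt = (1/131) · dy/dt
dθ/dt = cos²(θ)/131 · 2 = 131/(131² + 52²) · 2
dθ/dt = 0.013189 rad/s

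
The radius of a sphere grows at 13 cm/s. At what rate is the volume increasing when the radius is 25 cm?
32500π cm³/s

V = (4/3)πr³
dV/dt = dV/dr · dr/dt = 4πr² · 13
At r = 25: dV/dt = 32500π cm³/s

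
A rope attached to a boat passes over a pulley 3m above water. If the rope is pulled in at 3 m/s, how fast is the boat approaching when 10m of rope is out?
30√91/91 ≈ 3.145 m/s

rope² = x² + 3²
x = √(10² - 3²) = √91
dx/dt = (rope/x) · d(rope)/dt = (10/√91) · (-3) = -30√91/91 m/s
The boat approaches at 30√91/91 ≈ 3.145 m/s.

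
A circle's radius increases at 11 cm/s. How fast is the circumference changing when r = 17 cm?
22π cm/s

C = 2πr
dC/dt = 2π · dr/dt = 2π · 11 = 22π cm/s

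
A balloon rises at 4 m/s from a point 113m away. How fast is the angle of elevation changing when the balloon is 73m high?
0.024975 rad/s

tan(θ) = y/113
sec²(θ) · dθ/dt = (1/113) · dy/dt
dθ/dt = cos²(θ)/113 · 4 = 113/(113² + 73²) · 4
dθ/dt = 0.024975 rad/s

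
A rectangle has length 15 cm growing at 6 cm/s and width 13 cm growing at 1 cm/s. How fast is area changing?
93 cm²/s

A = lw
dA/dt = w·dl/dt + l·dw/dt = 13·6 + 15·1 = 93 cm²/s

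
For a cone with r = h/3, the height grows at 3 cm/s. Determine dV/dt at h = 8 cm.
64π/3 cm³/s

V = (1/3)π(h/3)²h = πh³/27
dV/dt = πh²/9 · 3
At h = 8: dV/dt = 64π/3 cm³/s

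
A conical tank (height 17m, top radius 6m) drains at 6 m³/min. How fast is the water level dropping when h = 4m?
289/(96π) ≈ 0.9582 m/min

r/h = 6/17, so r = (6/17)h
V = (1/3)πr²h = (1/3)π((6/17)h)²h = (12/289)πh³
dV/dh = (36/289)πh²
dh/dt = (dV/dt)/(dV/dh) = -6/((36/289)π·4²) = -289/(96π) m/min
The level is dropping at 289/(96π) ≈ 0.9582 m/min.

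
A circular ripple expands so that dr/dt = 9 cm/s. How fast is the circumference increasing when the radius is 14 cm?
18π cm/s

C = 2πr
dC/dt = 2π · dr/dt = 2π · 9 = 18π cm/s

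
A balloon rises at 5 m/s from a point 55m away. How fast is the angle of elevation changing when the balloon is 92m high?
0.023936 rad/s

tan(θ) = y/55
sec²(θ) · dθ/dt = (1/55) · dy/dt
dθ/dt = cos²(θ)/55 · 5 = 55/(55² + 92²) · 5
dθ/dt = 0.023936 rad/s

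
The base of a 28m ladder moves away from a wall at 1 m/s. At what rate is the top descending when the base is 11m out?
11√663/663 ≈ 0.4272 m/s

x² + y² = 28²
2x·dx/dt + 2y·dy/dt = 0
dy/dt = -x/y · dx/dt = -11/√663 · 1 = -11√663/663 m/s
The top is descending at 11√663/663 ≈ 0.4272 m/s.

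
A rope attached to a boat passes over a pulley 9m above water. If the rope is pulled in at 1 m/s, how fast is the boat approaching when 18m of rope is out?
2√3/3 ≈ 1.155 m/s

rope² = x² + 9²
x = √(18² - 9²) = 9√3
dx/dt = (rope/x) · d(rope)/dt = (18/(9√3)) · (-1) = -2√3/3 m/s
The boat approaches at 2√3/3 ≈ 1.155 m/s.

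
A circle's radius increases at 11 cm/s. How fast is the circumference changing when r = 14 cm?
22π cm/s

C = 2πr
dC/dt = 2π · dr/dt = 2π · 11 = 22π cm/s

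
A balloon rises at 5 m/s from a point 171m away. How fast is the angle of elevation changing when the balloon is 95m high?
0.022344 rad/s

tan(θ) = y/171
sec²(θ) · dθ/dt = (1/171) · dy/dt
dθ/dt = cos²(θ)/171 · 5 = 171/(171² + 95²) · 5
dθ/dt = 0.022344 rad/s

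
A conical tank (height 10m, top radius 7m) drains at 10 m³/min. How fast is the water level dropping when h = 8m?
125/(392π) ≈ 0.1015 m/min

r/h = 7/10, so r = (7/10)h
V = (1/3)πr²h = (1/3)π((7/10)h)²h = (49/300)πh³
dV/dh = (49/100)πh²
dh/dt = (dV/dt)/(dV/dh) = -10/((49/100)π·8²) = -125/(392π) m/min
The level is dropping at 125/(392π) ≈ 0.1015 m/min.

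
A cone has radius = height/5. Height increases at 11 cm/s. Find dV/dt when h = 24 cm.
6336π/25 cm³/s

V = (1/3)π(h/5)²h = πh³/75
dV/dt = πh²/25 · 11
At h = 24: dV/dt = 6336π/25 cm³/s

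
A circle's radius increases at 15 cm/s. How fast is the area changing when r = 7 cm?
210π cm²/s

A = πr²
dA/dt = 2πr · dr/dt = 2π(7)(15) = 210π cm²/s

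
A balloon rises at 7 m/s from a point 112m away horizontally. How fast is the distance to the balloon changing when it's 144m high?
63√130/130 ≈ 5.525 m/s

z² = 112² + y²
z = √(112² + 144²) = 16√130
dz/dt = y/z · dy/dt = 144/(16√130) · 7 = 63√130/130 ≈ 5.525 m/s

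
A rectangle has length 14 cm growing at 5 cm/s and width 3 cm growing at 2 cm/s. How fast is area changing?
43 cm²/s

A = lw
dA/dt = w·dl/dt + l·dw/dt = 3·5 + 14·2 = 43 cm²/s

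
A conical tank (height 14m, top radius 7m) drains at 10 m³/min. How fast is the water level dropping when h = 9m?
40/(81π) ≈ 0.1572 m/min

r/h = 7/14, so r = (1/2)h
V = (1/3)πr²h = (1/3)π((1/2)h)²h = (1/12)πh³
dV/dh = (1/4)πh²
dh/dt = (dV/dt)/(dV/dh) = -10/((1/4)π·9²) = -40/(81π) m/min
The level is dropping at 40/(81π) ≈ 0.1572 m/min.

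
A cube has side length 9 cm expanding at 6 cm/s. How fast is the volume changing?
1458 cm³/s

V = s³
dV/dt = 3s² · ds/dt = 3·9²·6 = 1458 cm³/s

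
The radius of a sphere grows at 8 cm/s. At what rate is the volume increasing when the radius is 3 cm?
288π cm³/s

V = (4/3)πr³
dV/dt = dV/dr · dr/dt = 4πr² · 8
At r = 3: dV/dt = 288π cm³/s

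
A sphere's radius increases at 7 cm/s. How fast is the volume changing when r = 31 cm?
26908π cm³/s

V = (4/3)πr³
dV/dt = dV/dr · dr/dt = 4πr² · 7
At r = 31: dV/dt = 26908π cm³/s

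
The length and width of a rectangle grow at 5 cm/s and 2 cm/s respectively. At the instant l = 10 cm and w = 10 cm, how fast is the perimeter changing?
14 cm/s

P = 2(l + w)
dP/dt = 2(dl/dt + dw/dt) = 2(5 + 2) = 14 cm/s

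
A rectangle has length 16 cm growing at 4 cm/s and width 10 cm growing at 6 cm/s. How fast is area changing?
136 cm²/s

A = lw
dA/dt = w·dl/dt + l·dw/dt = 10·4 + 16·6 = 136 cm²/s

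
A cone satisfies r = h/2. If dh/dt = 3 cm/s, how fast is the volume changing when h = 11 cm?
363π/4 cm³/s

V = (1/3)π(h/2)²h = πh³/12
dV/dt = πh²/4 · 3
At h = 11: dV/dt = 363π/4 cm³/s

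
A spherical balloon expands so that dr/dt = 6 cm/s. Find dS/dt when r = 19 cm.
912π cm²/s

S = 4πr²
dS/dt = dS/dr · dr/dt = 8πr · 6
At r = 19: dS/dt = 912π cm²/s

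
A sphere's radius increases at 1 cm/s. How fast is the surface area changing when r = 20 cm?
160π cm²/s

S = 4πr²
dS/dt = dS/dr · dr/dt = 8πr · 1
At r = 20: dS/dt = 160π cm²/s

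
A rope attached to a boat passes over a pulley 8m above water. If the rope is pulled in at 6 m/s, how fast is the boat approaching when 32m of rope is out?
8√15/5 ≈ 6.197 m/s

rope² = x² + 8²
x = √(32² - 8²) = 8√15
dx/dt = (rope/x) · d(rope)/dt = (32/(8√15)) · (-6) = -8√15/5 m/s
The boat approaches at 8√15/5 ≈ 6.197 m/s.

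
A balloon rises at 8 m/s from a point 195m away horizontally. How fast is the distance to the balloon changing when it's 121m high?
484√52666/26333 ≈ 4.218 m/s

z² = 195² + y²
z = √(195² + 121²) = √52666
dz/dt = y/z · dy/dt = 121/√52666 · 8 = 484√52666/26333 ≈ 4.218 m/s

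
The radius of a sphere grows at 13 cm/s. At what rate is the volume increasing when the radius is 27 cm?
37908π cm³/s

V = (4/3)πr³
dV/dt = dV/dr · dr/dt = 4πr² · 13
At r = 27: dV/dt = 37908π cm³/s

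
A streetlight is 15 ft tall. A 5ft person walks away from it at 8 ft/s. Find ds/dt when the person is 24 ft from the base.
4 ft/s

By similar triangles: 15/(x+s) = 5/s
Solving: s = 5x/10
ds/dt = 5/10 · dx/dt = 1/2 · 8 = 4 ft/s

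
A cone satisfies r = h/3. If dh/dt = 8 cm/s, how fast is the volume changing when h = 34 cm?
9248π/9 cm³/s

V = (1/3)π(h/3)²h = πh³/27
dV/dt = πh²/9 · 8
At h = 34: dV/dt = 9248π/9 cm³/s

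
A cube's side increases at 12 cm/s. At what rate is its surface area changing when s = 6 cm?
864 cm²/s

A = 6s²
dA/dt = 12s · ds/dt = 12·6·12 = 864 cm²/s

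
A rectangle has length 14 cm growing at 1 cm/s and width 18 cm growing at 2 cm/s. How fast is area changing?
46 cm²/s

A = lw
dA/dt = w·dl/dt + l·dw/dt = 18·1 + 14·2 = 46 cm²/s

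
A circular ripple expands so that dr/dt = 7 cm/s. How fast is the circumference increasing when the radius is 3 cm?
14π cm/s

C = 2πr
dC/dt = 2π · dr/dt = 2π · 7 = 14π cm/s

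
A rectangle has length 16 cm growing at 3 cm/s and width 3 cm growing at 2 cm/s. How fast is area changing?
41 cm²/s

A = lw
dA/dt = w·dl/dt + l·dw/dt = 3·3 + 16·2 = 41 cm²/s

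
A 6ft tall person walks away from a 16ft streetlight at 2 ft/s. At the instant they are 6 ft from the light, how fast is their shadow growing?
6/5 ft/s

By similar triangles: 16/(x+s) = 6/s
Solving: s = 6x/10
ds/dt = 6/10 · dx/dt = 3/5 · 2 = 6/5 ft/s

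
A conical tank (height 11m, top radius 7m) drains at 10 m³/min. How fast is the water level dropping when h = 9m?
1210/(3969π) ≈ 0.09704 m/min

r/h = 7/11, so r = (7/11)h
V = (1/3)πr²h = (1/3)π((7/11)h)²h = (49/363)πh³
dV/dh = (49/121)πh²
dh/dt = (dV/dt)/(dV/dh) = -10/((49/121)π·9²) = -1210/(3969π) m/min
The level is dropping at 1210/(3969π) ≈ 0.09704 m/min.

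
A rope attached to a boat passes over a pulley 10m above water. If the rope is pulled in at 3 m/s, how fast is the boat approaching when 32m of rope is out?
16√231/77 ≈ 3.158 m/s

rope² = x² + 10²
x = √(32² - 10²) = 2√231
dx/dt = (rope/x) · d(rope)/dt = (32/(2√231)) · (-3) = -16√231/77 m/s
The boat approaches at 16√231/77 ≈ 3.158 m/s.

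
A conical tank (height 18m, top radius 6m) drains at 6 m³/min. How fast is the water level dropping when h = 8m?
27/(32π) ≈ 0.2686 m/min

r/h = 6/18, so r = (1/3)h
V = (1/3)πr²h = (1/3)π((1/3)h)²h = (1/27)πh³
dV/dh = (1/9)πh²
dh/dt = (dV/dt)/(dV/dh) = -6/((1/9)π·8²) = -27/(32π) m/min
The level is dropping at 27/(32π) ≈ 0.2686 m/min.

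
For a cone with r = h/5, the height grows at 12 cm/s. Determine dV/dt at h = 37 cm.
16428π/25 cm³/s

V = (1/3)π(h/5)²h = πh³/75
dV/dt = πh²/25 · 12
At h = 37: dV/dt = 16428π/25 cm³/s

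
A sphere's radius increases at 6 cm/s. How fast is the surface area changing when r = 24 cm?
1152π cm²/s

S = 4πr²
dS/dt = dS/dr · dr/dt = 8πr · 6
At r = 24: dS/dt = 1152π cm²/s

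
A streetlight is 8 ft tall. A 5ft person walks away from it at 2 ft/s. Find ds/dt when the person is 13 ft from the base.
10/3 ft/s

By similar triangles: 8/(x+s) = 5/s
Solving: s = 5x/3
ds/dt = 5/3 · dx/dt = 5/3 · 2 = 10/3 ft/s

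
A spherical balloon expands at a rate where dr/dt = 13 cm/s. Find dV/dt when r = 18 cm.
16848π cm³/s

V = (4/3)πr³
dV/dt = dV/dr · dr/dt = 4πr² · 13
At r = 18: dV/dt = 16848π cm³/s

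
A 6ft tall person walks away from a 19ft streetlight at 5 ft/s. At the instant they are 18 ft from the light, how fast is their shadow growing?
30/13 ft/s

By similar triangles: 19/(x+s) = 6/s
Solving: s = 6x/13
ds/dt = 6/13 · dx/dt = 6/13 · 5 = 30/13 ft/s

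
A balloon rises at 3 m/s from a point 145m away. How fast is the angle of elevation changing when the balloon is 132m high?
0.011314 rad/s

tan(θ) = y/145
sec²(θ) · dθ/dt = (1/145) · dy/dt
dθ/dt = cos²(θ)/145 · 3 = 145/(145² + 132²) · 3
dθ/dt = 0.011314 rad/s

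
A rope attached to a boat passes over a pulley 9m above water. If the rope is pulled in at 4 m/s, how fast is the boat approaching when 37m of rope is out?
37√322/161 ≈ 4.124 m/s

rope² = x² + 9²
x = √(37² - 9²) = 2√322
dx/dt = (rope/x) · d(rope)/dt = (37/(2√322)) · (-4) = -37√322/161 m/s
The boat approaches at 37√322/161 ≈ 4.124 m/s.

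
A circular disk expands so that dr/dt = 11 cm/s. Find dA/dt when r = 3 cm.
66π cm²/s

A = πr²
dA/dt = 2πr · dr/dt = 2π(3)(11) = 66π cm²/s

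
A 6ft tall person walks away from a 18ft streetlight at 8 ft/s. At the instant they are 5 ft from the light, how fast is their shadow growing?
4 ft/s

By similar triangles: 18/(x+s) = 6/s
Solving: s = 6x/12
ds/dt = 6/12 · dx/dt = 1/2 · 8 = 4 ft/s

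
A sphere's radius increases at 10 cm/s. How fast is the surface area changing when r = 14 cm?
1120π cm²/s

S = 4πr²
dS/dt = dS/dr · dr/dt = 8πr · 10
At r = 14: dS/dt = 1120π cm²/s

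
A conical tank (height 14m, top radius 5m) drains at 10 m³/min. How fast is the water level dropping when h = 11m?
392/(605π) ≈ 0.2062 m/min

r/h = 5/14, so r = (5/14)h
V = (1/3)πr²h = (1/3)π((5/14)h)²h = (25/588)πh³
dV/dh = (25/196)πh²
dh/dt = (dV/dt)/(dV/dh) = -10/((25/196)π·11²) = -392/(605π) m/min
The level is dropping at 392/(605π) ≈ 0.2062 m/min.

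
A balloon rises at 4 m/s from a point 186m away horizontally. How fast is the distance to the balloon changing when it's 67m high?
268√39085/39085 ≈ 1.356 m/s

z² = 186² + y²
z = √(186² + 67²) = √39085
dz/dt = y/z · dy/dt = 67/√39085 · 4 = 268√39085/39085 ≈ 1.356 m/s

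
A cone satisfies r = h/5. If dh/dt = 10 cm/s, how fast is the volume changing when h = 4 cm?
32π/5 cm³/s

V = (1/3)π(h/5)²h = πh³/75
dV/dt = πh²/25 · 10
At h = 4: dV/dt = 32π/5 cm³/s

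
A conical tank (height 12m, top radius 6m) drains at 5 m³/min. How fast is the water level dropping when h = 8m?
5/(16π) ≈ 0.09947 m/min

r/h = 6/12, so r = (1/2)h
V = (1/3)πr²h = (1/3)π((1/2)h)²h = (1/12)πh³
dV/dh = (1/4)πh²
dh/dt = (dV/dt)/(dV/dh) = -5/((1/4)π·8²) = -5/(16π) m/min
The level is dropping at 5/(16π) ≈ 0.09947 m/min.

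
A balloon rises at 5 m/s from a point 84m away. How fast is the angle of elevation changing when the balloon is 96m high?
0.025811 rad/s

tan(θ) = y/84
sec²(θ) · dθ/dt = (1/84) · dy/dt
dθ/dt = cos²(θ)/84 · 5 = 84/(84² + 96²) · 5
dθ/dt = 0.025811 rad/s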